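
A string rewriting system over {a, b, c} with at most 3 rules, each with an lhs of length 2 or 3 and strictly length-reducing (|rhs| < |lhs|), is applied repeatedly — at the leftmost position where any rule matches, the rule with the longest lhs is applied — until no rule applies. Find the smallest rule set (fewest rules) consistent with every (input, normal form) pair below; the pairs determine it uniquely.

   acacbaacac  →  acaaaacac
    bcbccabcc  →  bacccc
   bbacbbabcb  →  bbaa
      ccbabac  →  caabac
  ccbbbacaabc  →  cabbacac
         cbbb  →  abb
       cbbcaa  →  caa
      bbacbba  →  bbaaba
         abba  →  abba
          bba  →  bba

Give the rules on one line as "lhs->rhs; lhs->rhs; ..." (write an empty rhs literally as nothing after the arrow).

abc->c; cb->a

  | acacbaacac => acaaaacac
  | bcbccabcc => baccabcc => bacccc
  | bbacbbabcb => bbaababcb => bbaabcb => bbacb => bbaa
  | ccbabac => caabac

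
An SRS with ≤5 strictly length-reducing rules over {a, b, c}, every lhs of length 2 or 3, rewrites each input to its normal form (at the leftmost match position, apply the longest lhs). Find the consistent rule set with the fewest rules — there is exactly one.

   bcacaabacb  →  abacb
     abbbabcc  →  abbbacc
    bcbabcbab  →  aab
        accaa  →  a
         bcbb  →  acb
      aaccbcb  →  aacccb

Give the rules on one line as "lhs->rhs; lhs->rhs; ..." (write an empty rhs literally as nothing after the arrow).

  | bcacaabacb => cacaabacb => caabacb => abacb
  | abbbabcc => abbbacc
  | bcbabcbab => acabcbab => abcbab => aacab => aab
  | accaa => aca => a

bc->c; bcb->ac; ca->; cbc->cc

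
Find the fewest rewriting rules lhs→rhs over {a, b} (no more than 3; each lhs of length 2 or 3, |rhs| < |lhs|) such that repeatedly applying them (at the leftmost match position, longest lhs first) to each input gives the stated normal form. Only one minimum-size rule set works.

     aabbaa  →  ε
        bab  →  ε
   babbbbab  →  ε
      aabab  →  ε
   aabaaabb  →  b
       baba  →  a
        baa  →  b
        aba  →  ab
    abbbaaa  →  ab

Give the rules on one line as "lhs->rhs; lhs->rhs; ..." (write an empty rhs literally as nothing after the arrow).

aa->; ba->b; bb->

  | aabbaa => bbaa => aa => ε
  | bab => bb => ε
  | babbbbab => bbbbbab => bbbab => bab => bb => ε
  | aabab => bab => bb => ε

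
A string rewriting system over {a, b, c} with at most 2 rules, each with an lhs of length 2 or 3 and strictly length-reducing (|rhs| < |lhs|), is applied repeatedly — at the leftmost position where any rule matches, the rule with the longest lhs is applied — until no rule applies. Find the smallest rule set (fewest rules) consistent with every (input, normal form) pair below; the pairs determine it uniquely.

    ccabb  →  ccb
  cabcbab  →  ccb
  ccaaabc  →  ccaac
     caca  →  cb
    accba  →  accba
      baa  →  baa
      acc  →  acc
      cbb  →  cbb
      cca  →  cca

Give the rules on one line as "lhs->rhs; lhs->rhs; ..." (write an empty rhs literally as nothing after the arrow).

ab->; aca->b

  | ccabb => ccb
  | cabcbab => ccbab => ccb
  | ccaaabc => ccaac
  | caca => cb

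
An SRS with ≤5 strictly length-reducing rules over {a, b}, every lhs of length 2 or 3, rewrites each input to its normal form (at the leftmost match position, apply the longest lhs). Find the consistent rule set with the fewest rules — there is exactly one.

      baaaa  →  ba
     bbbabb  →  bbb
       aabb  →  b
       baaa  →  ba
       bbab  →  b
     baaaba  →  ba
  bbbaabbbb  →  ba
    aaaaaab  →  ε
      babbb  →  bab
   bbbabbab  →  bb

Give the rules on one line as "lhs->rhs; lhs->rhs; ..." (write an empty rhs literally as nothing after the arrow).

aa->a; aab->; abb->a; bba->

  | baaaa => baaa => baa => ba
  | bbbabb => bbb
  | aabb => b
  | baaa => baa => ba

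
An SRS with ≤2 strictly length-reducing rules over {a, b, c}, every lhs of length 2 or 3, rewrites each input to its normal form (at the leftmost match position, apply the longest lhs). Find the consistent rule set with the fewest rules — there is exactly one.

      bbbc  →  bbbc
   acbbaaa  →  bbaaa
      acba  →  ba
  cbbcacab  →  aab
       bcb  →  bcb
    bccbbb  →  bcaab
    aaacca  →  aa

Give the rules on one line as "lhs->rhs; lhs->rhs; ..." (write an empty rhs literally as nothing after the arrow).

  | bbbc
  | acbbaaa => bbaaa
  | acba => ba
  | cbbcacab => aacacab => aacab => aab

ac->; cbb->aa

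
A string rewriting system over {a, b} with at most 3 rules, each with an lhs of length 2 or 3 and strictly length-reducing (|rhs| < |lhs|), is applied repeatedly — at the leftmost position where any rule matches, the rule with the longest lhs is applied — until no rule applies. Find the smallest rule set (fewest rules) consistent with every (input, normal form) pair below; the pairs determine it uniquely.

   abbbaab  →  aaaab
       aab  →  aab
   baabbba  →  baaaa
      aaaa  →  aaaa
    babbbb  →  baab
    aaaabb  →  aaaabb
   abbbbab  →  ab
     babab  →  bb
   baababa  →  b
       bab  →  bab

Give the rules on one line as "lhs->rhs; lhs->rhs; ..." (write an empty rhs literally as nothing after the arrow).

aba->; bbb->a

  | abbbaab => aaaab
  | aab
  | baabbba => baaaa
  | aaaa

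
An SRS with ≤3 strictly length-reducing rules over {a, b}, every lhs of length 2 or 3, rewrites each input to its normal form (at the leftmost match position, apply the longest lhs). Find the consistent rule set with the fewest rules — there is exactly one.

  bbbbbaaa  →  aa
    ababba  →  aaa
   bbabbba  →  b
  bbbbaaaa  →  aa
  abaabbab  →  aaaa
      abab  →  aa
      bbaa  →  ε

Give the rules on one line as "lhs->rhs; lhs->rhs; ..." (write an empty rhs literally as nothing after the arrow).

ab->a; ba->; bbb->b

  | bbbbbaaa => bbbaaa => baaa => aa
  | ababba => aabba => aaba => aaa
  | bbabbba => bbbba => bba => b
  | bbbbaaaa => bbaaaa => baaa => aa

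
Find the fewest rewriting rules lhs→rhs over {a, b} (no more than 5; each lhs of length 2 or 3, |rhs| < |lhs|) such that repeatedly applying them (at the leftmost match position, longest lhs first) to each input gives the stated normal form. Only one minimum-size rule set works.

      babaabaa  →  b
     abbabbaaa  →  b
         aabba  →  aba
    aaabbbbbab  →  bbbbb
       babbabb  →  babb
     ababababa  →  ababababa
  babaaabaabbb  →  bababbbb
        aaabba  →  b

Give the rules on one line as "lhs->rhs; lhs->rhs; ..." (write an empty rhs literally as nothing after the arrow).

  | babaabaa => babbaa => baa => b
  | abbabbaaa => abbaaa => aaa => b
  | aabba => aba
  | aaabbbbbab => bbbbbbab => bbbbb

aaa->b; aab->a; baa->b; bba->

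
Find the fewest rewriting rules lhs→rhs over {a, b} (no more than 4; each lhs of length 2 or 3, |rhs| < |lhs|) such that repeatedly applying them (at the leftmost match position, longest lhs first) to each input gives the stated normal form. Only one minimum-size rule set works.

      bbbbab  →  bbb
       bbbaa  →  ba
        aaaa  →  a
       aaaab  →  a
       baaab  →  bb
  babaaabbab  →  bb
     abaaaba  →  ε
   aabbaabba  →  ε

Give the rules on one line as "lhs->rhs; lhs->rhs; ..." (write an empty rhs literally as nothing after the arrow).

  | bbbbab => bbb
  | bbbaa => ba
  | aaaa => a
  | aaaab => ab => a

aa->; aaa->; ab->a; bba->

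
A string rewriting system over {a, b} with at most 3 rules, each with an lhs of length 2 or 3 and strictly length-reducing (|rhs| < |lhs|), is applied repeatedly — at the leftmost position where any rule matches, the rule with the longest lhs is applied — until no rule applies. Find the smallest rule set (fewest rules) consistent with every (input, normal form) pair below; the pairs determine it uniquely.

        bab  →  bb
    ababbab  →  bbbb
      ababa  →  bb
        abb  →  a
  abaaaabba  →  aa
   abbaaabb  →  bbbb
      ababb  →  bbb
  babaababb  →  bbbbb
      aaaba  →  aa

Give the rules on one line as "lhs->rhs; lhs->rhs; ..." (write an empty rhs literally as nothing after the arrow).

  | bab => bb
  | ababbab => aabbab => bbbab => bbbb
  | ababa => aaba => bba => bb
  | abb => ab => a

aab->bb; ab->a; ba->b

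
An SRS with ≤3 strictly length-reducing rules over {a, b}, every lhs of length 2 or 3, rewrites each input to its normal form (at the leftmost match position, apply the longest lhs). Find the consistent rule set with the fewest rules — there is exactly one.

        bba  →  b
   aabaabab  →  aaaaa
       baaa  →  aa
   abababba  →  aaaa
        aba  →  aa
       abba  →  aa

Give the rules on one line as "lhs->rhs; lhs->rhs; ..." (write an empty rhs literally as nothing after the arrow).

  | bba => b
  | aabaabab => aaaabab => aaaaab => aaaaa
  | baaa => aa
  | abababba => aababba => aaabba => aaaba => aaaa

ab->a; ba->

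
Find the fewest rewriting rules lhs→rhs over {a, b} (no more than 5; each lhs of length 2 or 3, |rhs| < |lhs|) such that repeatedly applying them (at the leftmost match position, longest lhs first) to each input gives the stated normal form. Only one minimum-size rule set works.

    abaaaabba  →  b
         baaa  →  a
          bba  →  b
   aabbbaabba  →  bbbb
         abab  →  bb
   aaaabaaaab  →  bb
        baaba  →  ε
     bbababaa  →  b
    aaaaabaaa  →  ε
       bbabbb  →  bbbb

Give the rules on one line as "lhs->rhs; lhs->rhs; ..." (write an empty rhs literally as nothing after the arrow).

  | abaaaabba => aaaaabba => baaabba => abba => aba => aa => b
  | baaa => a
  | bba => b
  | aabbbaabba => bbbbaabba => bbbbba => bbbb

aa->b; ab->a; ba->; baa->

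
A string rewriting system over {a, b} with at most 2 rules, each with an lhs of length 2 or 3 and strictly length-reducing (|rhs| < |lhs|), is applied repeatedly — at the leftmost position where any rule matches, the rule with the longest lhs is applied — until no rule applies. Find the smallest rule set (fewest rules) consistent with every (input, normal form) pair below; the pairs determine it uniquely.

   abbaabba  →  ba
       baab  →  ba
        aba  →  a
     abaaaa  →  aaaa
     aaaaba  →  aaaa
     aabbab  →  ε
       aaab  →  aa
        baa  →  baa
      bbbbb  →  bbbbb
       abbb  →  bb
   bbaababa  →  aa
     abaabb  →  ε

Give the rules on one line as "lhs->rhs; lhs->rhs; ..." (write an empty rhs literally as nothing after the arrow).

  | abbaabba => baabba => baba => ba
  | baab => ba
  | aba => a
  | abaaaa => aaaa

ab->; bba->a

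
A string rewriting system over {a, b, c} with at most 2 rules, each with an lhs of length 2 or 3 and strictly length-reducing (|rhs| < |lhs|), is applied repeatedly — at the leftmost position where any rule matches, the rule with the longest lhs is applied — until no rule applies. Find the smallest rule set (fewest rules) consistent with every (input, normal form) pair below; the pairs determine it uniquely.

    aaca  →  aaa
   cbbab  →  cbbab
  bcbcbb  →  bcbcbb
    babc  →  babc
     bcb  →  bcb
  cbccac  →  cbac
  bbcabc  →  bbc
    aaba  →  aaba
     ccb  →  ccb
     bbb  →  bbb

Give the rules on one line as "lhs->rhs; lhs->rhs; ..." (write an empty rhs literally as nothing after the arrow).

ca->a; cab->

  | aaca => aaa
  | cbbab
  | bcbcbb
  | babc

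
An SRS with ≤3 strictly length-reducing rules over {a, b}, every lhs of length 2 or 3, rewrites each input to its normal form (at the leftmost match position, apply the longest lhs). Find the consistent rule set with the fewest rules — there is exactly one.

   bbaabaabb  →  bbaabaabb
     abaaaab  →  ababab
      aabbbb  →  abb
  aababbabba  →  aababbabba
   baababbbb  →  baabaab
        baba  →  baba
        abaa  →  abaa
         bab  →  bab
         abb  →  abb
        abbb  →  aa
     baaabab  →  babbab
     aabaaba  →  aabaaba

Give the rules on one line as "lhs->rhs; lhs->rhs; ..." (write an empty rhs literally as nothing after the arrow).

  | bbaabaabb
  | abaaaab => ababab
  | aabbbb => aaab => abb
  | aababbabba

aaa->ab; bbb->a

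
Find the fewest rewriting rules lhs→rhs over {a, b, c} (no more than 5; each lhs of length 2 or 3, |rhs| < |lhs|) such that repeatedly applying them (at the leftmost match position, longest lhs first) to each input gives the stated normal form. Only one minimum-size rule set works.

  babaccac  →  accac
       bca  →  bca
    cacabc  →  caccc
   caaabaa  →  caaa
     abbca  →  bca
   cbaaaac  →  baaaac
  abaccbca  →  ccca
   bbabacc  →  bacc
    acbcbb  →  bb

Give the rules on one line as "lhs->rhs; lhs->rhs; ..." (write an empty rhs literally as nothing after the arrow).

  | babaccac => accac
  | bca
  | cacabc => caccc
  | caaabaa => caaa

aab->; ab->c; bab->; cb->b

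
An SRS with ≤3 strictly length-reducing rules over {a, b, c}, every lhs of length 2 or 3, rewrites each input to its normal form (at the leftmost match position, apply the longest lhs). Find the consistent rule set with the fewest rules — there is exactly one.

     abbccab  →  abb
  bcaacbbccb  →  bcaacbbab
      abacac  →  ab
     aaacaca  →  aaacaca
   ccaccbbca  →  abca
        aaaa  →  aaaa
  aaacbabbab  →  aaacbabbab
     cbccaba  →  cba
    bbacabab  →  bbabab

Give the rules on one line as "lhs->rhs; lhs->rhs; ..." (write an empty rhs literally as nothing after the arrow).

aab->; bac->b; cc->a

  | abbccab => abbaab => abb
  | bcaacbbccb => bcaacbbab
  | abacac => abac => ab
  | aaacaca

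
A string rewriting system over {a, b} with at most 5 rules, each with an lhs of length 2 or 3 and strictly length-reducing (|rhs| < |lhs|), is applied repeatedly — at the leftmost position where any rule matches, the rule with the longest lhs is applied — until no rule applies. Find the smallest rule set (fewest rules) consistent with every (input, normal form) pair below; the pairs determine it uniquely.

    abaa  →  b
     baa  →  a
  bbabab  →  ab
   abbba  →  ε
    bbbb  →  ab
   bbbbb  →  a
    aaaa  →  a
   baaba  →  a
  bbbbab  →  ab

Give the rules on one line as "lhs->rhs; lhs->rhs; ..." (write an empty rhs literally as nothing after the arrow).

  | abaa => aa => b
  | baa => a
  | bbabab => abab => ab
  | abbba => aaa => ba => ε

aa->b; ba->; bb->; bbb->a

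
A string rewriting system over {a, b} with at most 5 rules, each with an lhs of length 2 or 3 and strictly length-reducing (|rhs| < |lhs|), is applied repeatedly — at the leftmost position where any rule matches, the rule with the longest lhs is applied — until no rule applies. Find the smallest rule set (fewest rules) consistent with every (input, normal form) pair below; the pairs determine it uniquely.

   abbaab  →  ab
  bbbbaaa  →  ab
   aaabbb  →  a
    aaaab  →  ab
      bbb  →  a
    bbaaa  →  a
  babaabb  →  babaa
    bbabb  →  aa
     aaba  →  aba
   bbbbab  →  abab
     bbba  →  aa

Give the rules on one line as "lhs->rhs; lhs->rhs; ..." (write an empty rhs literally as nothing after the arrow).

aaa->; aab->ab; bb->a; bbb->a

  | abbaab => aaaab => ab
  | bbbbaaa => abaaa => ab
  | aaabbb => bbb => a
  | aaaab => ab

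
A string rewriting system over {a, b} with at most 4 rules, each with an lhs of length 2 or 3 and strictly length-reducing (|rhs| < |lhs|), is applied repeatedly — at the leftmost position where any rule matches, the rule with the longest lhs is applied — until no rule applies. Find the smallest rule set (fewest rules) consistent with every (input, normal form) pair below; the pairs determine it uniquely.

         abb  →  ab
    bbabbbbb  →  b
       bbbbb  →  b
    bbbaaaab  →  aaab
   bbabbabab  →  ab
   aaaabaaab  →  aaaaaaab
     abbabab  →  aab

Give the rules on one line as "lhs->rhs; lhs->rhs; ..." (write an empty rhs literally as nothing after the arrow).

ba->a; bb->b; bba->

  | abb => ab
  | bbabbbbb => bbbbb => bbbb => bbb => bb => b
  | bbbbb => bbbb => bbb => bb => b
  | bbbaaaab => bbaaaab => aaab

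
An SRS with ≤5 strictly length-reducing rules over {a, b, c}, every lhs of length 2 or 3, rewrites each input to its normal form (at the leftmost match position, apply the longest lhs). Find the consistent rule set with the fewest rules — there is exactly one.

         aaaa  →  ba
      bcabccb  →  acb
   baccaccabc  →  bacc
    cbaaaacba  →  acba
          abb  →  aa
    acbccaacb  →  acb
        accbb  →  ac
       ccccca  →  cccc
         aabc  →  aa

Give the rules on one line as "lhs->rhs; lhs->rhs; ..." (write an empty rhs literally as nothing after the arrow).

  | aaaa => ba
  | bcabccb => abccb => acb
  | baccaccabc => bacccabc => baccbc => bacc
  | cbaaaacba => cbbacba => caacba => acba

aaa->b; bb->a; bc->; ca->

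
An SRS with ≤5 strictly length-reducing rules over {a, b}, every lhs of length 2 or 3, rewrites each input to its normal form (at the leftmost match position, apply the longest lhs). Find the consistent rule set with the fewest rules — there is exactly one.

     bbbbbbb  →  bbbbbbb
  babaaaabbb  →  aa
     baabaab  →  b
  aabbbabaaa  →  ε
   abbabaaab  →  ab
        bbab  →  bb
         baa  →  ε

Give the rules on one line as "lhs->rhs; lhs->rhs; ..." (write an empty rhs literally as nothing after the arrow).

aaa->b; aab->aa; ba->; baa->

  | bbbbbbb
  | babaaaabbb => baaaabbb => aabbb => aabb => aab => aa
  | baabaab => baab => b
  | aabbbabaaa => aabbabaaa => aababaaa => aaabaaa => bbaaa => ba => ε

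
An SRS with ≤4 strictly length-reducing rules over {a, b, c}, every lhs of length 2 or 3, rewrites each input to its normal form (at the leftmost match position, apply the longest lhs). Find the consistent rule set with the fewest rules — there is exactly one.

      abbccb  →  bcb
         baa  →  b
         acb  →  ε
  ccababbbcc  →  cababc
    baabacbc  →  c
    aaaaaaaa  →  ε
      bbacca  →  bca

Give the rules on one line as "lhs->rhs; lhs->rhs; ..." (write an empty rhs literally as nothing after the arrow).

  | abbccb => accb => bcb
  | baa => b
  | acb => bb => ε
  | ccababbbcc => cababbbcc => cababcc => cababc

aa->; ac->b; bb->; cc->c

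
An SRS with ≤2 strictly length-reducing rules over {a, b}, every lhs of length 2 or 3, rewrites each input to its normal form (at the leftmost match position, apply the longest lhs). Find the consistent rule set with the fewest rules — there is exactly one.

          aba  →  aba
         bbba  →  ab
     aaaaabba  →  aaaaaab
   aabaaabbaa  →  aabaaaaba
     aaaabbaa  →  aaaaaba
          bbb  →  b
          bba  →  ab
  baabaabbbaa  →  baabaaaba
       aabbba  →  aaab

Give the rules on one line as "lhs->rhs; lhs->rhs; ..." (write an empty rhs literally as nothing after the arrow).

bb->b; bba->ab

  | aba
  | bbba => bba => ab
  | aaaaabba => aaaaaab
  | aabaaabbaa => aabaaaaba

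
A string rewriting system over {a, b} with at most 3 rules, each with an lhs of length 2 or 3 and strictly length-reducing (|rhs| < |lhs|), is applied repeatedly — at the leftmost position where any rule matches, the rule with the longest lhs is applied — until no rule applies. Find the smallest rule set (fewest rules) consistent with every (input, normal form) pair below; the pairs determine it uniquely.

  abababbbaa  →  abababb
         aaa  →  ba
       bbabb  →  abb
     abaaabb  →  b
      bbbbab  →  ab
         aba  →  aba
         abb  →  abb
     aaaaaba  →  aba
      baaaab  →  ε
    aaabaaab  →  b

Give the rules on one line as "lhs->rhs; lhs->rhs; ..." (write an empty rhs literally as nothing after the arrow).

  | abababbbaa => abababaa => abababb
  | aaa => ba
  | bbabb => abb
  | abaaabb => abbabb => aabb => b

aa->b; aab->; bba->a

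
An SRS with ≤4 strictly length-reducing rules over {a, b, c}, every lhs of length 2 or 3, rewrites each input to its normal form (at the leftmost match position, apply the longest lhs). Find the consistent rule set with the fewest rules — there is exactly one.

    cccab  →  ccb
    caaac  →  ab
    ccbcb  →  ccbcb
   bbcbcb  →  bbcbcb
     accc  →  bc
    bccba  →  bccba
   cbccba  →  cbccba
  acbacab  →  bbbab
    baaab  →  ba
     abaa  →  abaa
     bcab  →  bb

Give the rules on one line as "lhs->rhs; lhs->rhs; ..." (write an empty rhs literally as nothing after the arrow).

  | cccab => ccb
  | caaac => aac => ab
  | ccbcb
  | bbcbcb

aab->; ac->b; acc->b; ca->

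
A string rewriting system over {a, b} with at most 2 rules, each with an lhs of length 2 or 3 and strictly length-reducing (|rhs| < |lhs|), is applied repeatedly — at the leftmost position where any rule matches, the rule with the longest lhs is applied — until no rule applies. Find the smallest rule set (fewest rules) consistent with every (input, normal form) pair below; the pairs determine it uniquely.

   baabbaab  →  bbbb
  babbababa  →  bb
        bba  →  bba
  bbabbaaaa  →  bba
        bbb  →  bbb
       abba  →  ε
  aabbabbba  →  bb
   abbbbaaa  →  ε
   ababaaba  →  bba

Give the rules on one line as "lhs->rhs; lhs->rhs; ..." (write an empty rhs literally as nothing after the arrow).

aa->; ab->a

  | baabbaab => bbbaab => bbbb
  | babbababa => babababa => baababa => bbaba => bbaa => bb
  | bba
  | bbabbaaaa => bbabaaaa => bbaaaaa => bbaaa => bba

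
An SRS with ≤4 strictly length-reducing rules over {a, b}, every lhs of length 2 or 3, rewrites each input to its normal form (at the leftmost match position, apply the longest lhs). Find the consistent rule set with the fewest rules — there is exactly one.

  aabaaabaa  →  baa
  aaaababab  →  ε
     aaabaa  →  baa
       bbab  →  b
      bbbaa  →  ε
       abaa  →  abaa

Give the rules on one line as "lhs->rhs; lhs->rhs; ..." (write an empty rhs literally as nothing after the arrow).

aaa->; aab->; bab->; bbb->a

  | aabaaabaa => aaabaa => baa
  | aaaababab => ababab => aab => ε
  | aaabaa => baa
  | bbab => b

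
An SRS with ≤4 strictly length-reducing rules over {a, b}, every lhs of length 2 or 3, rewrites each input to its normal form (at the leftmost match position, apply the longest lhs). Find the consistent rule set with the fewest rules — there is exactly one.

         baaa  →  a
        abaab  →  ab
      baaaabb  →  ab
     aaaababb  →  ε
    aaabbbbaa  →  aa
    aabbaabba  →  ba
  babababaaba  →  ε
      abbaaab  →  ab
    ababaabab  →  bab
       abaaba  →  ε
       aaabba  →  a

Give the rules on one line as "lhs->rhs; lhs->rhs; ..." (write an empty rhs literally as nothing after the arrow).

  | baaa => bba => a
  | abaab => ab
  | baaaabb => bbaabb => aabb => ab
  | aaaababb => baababb => babb => bb => ε

aaa->ba; aba->; abb->b; bb->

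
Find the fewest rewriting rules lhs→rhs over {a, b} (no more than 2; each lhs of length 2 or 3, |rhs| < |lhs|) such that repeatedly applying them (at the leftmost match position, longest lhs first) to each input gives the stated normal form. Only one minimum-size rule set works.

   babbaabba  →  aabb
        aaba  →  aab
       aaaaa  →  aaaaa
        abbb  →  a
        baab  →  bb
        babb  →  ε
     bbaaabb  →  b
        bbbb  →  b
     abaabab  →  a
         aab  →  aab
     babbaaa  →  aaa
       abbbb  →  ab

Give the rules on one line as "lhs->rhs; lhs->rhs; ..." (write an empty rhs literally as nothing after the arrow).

  | babbaabba => bbbaabba => aabba => aabb
  | aaba => aab
  | aaaaa
  | abbb => a

ba->b; bbb->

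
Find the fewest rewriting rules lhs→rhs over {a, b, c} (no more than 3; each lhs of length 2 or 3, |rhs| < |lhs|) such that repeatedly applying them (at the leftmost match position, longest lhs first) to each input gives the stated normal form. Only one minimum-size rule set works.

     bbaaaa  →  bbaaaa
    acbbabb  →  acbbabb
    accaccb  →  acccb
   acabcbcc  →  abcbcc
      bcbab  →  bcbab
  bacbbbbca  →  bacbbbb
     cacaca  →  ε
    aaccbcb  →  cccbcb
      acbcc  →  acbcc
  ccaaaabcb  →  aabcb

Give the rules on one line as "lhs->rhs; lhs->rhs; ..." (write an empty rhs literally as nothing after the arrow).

aac->cc; ca->

  | bbaaaa
  | acbbabb
  | accaccb => acccb
  | acabcbcc => abcbcc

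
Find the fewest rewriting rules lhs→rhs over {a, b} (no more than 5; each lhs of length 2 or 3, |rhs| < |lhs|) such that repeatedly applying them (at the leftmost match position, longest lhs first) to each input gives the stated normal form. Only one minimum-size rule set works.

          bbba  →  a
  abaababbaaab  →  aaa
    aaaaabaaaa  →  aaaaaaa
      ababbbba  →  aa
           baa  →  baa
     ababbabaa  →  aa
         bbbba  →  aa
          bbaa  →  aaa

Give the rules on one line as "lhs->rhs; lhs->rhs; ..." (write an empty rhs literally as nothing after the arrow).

ab->; aba->bb; abb->a; bb->a

  | bbba => aba => bb => a
  | abaababbaaab => bbababbaaab => aababbaaab => abbbbaaab => abbaaab => aaaab => aaa
  | aaaaabaaaa => aaaabbaaa => aaaaaaa
  | ababbbba => bbbbbba => abbbba => abba => aa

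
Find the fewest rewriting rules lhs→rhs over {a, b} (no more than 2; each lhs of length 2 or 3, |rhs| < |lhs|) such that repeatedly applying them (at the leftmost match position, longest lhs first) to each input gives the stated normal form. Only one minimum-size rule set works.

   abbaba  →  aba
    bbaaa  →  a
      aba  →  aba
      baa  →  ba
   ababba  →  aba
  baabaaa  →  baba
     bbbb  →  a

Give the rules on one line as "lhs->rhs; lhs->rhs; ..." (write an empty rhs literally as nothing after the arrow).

  | abbaba => aaaba => aaba => aba
  | bbaaa => aaaa => aaa => aa => a
  | aba
  | baa => ba

aa->a; bb->a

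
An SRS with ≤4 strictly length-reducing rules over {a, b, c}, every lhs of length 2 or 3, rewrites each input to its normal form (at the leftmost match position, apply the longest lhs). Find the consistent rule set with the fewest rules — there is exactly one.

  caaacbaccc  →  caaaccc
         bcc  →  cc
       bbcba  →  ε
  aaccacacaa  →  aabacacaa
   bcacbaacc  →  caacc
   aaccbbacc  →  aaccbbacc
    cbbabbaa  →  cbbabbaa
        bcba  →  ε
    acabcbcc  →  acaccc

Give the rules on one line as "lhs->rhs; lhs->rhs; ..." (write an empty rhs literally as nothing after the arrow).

bc->c; cba->; cca->ba

  | caaacbaccc => caaaccc
  | bcc => cc
  | bbcba => bcba => cba => ε
  | aaccacacaa => aabacacaa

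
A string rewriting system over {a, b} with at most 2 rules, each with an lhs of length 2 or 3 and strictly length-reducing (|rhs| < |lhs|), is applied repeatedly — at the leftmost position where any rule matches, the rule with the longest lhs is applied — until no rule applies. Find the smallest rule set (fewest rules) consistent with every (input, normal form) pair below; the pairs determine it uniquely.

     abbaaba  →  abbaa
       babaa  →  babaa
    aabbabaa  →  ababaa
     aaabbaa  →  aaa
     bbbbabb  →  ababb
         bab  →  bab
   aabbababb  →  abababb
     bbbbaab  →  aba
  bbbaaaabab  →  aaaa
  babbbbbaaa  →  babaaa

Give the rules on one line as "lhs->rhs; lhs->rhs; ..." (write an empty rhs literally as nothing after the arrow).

aab->a; bbb->a

  | abbaaba => abbaa
  | babaa
  | aabbabaa => ababaa
  | aaabbaa => aabaa => aaa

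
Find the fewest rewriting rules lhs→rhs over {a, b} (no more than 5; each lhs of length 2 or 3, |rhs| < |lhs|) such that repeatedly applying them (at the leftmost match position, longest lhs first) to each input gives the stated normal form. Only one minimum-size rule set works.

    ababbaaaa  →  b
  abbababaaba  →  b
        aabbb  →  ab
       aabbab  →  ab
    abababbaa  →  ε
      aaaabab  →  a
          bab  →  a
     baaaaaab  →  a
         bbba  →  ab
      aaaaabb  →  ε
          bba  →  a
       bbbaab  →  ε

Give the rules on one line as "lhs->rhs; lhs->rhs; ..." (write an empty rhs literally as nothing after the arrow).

  | ababbaaaa => abbbaaaa => aabaaaa => baaaa => baaa => baa => ba => b
  | abbababaaba => aababaaba => babaaba => bbaaba => aaba => ba => b
  | aabbb => bbb => ab
  | aabbab => bbab => ab

aa->; ba->b; bb->a; bba->a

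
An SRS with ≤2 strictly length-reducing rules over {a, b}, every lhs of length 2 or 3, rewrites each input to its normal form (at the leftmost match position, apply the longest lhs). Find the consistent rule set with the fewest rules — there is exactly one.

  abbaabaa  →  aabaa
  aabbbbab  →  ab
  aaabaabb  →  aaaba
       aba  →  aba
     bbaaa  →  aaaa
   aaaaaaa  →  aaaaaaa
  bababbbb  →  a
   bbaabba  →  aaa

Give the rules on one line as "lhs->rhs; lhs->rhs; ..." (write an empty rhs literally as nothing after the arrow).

  | abbaabaa => aabaa
  | aabbbbab => abbab => ab
  | aaabaabb => aaaba
  | aba

abb->; bb->a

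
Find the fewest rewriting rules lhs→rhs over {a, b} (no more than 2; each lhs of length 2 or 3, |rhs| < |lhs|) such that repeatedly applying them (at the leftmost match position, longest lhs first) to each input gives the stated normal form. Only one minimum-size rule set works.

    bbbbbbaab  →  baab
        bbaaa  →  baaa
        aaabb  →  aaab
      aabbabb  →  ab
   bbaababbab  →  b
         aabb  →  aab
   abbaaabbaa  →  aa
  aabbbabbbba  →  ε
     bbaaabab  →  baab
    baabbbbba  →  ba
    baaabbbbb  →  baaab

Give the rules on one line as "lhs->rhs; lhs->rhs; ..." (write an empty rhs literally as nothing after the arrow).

  | bbbbbbaab => bbbbbaab => bbbbaab => bbbaab => bbaab => baab
  | bbaaa => baaa
  | aaabb => aaab
  | aabbabb => aababb => abb => ab

aba->; bb->b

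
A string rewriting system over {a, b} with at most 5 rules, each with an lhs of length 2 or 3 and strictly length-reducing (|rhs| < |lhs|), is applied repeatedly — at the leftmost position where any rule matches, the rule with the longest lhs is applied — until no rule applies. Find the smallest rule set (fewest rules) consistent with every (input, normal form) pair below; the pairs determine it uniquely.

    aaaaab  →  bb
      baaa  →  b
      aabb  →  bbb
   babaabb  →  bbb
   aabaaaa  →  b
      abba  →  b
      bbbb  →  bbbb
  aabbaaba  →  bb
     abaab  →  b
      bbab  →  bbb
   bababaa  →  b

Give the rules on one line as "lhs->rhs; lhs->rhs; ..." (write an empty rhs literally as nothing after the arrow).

aa->b; ab->b; ba->; bab->bb

  | aaaaab => baaab => aab => bb
  | baaa => aa => b
  | aabb => bbb
  | babaabb => bbaabb => babb => bbb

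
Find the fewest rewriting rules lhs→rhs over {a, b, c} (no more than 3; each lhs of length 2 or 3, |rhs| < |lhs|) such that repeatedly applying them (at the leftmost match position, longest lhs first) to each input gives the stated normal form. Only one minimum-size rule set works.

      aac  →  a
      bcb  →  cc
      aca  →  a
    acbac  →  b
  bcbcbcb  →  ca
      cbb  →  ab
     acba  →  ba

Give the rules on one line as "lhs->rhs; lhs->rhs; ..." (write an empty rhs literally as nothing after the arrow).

  | aac => a
  | bcb => cc
  | aca => a
  | acbac => bac => b

ac->; bcb->cc; cb->a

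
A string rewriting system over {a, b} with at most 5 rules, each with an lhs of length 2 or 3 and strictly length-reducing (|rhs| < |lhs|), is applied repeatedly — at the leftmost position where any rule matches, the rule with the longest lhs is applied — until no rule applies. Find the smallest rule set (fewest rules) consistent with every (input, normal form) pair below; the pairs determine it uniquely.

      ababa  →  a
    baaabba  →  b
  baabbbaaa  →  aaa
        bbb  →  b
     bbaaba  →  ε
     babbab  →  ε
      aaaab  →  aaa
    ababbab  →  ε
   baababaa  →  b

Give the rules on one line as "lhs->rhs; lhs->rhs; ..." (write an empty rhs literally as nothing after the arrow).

ab->; aba->b; ba->b; bb->

  | ababa => bba => a
  | baaabba => baabba => babba => bbba => ba => b
  | baabbbaaa => babbbaaa => bbbbaaa => bbaaa => aaa
  | bbb => b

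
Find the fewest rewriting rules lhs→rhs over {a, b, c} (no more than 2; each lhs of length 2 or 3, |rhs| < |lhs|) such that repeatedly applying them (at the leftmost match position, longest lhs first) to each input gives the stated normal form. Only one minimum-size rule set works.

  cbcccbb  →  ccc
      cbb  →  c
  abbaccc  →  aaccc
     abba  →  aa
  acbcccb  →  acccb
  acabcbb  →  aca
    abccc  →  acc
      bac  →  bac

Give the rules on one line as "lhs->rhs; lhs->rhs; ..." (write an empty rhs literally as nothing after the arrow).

bb->; bc->

  | cbcccbb => cccbb => ccc
  | cbb => c
  | abbaccc => aaccc
  | abba => aa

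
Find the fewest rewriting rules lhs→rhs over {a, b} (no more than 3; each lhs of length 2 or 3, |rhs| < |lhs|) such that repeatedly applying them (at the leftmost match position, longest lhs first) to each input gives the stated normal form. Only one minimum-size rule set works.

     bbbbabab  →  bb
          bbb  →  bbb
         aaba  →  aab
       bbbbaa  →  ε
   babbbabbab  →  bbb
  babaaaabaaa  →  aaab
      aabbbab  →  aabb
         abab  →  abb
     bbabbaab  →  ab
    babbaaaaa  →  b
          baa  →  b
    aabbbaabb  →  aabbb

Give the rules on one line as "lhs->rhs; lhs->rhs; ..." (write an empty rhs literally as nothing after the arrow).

ba->b; bba->

  | bbbbabab => bbbab => bb
  | bbb
  | aaba => aab
  | bbbbaa => bba => ε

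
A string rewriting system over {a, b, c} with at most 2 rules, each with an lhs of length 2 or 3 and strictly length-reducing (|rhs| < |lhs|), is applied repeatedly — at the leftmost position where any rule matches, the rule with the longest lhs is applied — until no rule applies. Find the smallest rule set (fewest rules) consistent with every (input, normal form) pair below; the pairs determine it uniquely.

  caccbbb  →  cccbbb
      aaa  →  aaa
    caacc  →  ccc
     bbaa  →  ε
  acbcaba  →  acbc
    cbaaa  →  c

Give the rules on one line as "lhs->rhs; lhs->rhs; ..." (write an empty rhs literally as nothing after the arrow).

ba->; ca->c

  | caccbbb => cccbbb
  | aaa
  | caacc => cacc => ccc
  | bbaa => ba => ε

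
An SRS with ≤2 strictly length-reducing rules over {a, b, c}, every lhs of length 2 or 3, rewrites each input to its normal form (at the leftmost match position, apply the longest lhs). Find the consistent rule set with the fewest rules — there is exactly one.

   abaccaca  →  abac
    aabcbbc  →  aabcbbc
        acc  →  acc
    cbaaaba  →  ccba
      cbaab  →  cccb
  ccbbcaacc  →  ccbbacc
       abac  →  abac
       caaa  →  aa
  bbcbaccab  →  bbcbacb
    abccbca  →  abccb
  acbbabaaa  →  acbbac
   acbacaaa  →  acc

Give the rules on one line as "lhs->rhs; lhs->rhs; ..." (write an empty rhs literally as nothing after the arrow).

baa->cc; ca->

  | abaccaca => abacca => abac
  | aabcbbc
  | acc
  | cbaaaba => cccaba => ccba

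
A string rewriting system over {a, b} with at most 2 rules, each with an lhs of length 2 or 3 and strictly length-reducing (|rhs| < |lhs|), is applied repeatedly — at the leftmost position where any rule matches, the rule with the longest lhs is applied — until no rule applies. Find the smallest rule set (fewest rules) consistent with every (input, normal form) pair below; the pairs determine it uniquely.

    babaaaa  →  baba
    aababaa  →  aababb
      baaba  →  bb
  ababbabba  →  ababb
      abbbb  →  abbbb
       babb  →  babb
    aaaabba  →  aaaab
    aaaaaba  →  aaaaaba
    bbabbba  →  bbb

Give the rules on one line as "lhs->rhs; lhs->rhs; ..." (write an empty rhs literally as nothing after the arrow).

  | babaaaa => babbaa => baba
  | aababaa => aababb
  | baaba => bbba => bb
  | ababbabba => ababbba => ababb

baa->bb; bba->b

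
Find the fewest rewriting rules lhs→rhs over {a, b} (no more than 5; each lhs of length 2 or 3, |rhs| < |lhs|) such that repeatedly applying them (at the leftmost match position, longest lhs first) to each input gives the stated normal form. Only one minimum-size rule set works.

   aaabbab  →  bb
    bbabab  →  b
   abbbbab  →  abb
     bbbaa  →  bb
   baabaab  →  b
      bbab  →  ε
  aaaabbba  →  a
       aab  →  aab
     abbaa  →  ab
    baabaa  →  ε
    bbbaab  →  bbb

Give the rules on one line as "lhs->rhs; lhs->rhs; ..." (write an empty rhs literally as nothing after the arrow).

aaa->bb; ba->; baa->; bab->a

  | aaabbab => bbbbab => bbba => bb
  | bbabab => baab => b
  | abbbbab => abbba => abb
  | bbbaa => bb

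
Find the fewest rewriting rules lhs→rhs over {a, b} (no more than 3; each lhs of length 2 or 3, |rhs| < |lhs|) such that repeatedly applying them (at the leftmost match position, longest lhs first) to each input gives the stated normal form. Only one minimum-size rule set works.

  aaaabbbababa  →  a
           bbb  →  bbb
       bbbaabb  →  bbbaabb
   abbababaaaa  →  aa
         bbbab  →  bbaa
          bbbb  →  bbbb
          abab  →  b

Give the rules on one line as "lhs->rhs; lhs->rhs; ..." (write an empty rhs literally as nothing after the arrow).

  | aaaabbbababa => aabbbababa => aabbaaaba => aabbaba => aabaaa => aaa => a
  | bbb
  | bbbaabb
  | abbababaaaa => abaaabaaaa => aabaaaa => aaaa => aa

aaa->a; aba->; bab->aa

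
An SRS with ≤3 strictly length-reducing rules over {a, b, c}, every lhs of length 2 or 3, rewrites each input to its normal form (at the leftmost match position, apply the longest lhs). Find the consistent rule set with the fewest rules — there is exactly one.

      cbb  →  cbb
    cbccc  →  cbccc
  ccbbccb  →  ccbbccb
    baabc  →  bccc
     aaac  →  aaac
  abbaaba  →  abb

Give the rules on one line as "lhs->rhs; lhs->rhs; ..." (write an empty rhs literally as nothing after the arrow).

aab->cc; cca->

  | cbb
  | cbccc
  | ccbbccb
  | baabc => bccc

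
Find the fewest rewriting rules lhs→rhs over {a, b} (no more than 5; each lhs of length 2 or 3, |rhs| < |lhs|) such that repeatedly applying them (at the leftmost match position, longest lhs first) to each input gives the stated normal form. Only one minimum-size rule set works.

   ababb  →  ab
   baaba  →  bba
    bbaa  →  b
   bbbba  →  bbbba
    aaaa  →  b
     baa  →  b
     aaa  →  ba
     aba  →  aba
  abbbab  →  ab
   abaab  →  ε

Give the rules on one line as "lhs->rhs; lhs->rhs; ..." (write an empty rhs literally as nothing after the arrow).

aa->b; abb->ba; baa->aa; bab->

  | ababb => ab
  | baaba => aaba => bba
  | bbaa => baa => aa => b
  | bbbba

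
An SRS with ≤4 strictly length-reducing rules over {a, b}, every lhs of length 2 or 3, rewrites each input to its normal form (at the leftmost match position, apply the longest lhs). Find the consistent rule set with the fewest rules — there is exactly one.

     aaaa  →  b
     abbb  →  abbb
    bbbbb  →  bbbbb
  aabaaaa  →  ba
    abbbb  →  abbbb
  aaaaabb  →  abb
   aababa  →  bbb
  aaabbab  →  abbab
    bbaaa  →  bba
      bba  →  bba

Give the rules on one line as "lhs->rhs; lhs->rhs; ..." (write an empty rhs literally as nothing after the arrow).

  | aaaa => aa => b
  | abbb
  | bbbbb
  | aabaaaa => baaaaa => baaa => ba

aa->b; aaa->a; aab->ba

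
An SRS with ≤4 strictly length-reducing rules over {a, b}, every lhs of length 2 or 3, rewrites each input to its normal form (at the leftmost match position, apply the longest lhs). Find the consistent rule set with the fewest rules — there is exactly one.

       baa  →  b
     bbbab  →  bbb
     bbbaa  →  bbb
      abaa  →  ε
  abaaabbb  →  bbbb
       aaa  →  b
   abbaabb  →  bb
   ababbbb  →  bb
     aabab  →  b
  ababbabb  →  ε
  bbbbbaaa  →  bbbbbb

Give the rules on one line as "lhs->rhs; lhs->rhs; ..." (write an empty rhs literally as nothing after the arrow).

  | baa => b
  | bbbab => bbb
  | bbbaa => bbb
  | abaa => aa => ε

aa->; aaa->b; ab->; abb->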